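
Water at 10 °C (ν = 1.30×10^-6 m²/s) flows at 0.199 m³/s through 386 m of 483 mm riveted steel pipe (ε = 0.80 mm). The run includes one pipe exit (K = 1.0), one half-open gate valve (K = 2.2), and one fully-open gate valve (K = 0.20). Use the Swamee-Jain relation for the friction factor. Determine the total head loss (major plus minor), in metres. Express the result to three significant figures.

H_L ≈ 1.31 m

V = 4Q/(πD²) = 1.086 m/s; V²/2g = 0.06012 m
Re = 4.04×10^5, ε/D = 0.00166 → f = 0.02293 (Swamee-Jain)
Major: h_f = f(L/D)·V²/2g = 0.02293·799.2·0.06012 = 1.102 m
Minor: ΣK = 3.40; h_m = ΣK·V²/2g = 0.2044 m
Total H_L = 1.102 + 0.2044 = 1.306 m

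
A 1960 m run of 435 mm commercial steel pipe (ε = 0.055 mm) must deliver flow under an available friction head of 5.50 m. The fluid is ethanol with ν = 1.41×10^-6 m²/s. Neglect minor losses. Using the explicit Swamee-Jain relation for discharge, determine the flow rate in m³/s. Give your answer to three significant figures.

Swamee-Jain (Type II): Q = -0.965·√(gD⁵h_f/L)·ln[ε/(3.7D) + √(3.17ν²L/(gD³h_f))]
√(gD⁵h_f/L) = √(9.81·0.435⁵·5.50/1960) = 0.02071
ε/(3.7D) = 3.42×10^-5; √(3.17ν²L/(gD³h_f)) = 5.27×10^-5
Q = -0.965·0.02071·ln(8.691×10^-5) = 0.1868 m³/s
Check: V = 1.26 m/s, Re = 3.88×10^5, f = 0.01519, h_f = 5.51 m ≈ 5.50 m ✓

Q ≈ 0.187 m³/s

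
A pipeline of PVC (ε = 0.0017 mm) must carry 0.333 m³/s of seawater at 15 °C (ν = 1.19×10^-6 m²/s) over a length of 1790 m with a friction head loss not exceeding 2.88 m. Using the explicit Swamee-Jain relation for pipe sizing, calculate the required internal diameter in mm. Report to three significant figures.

Swamee-Jain (Type III): D = 0.66·[ε^1.25·(LQ²/(gh_f))^4.75 + ν·Q^9.4·(L/(gh_f))^5.2]^0.04
LQ²/(gh_f) = 7.026; L/(gh_f) = 63.36
Term 1 = ε^1.25·(…)^4.75 = 6.45×10^-4; Term 2 = ν·Q^9.4·(…)^5.2 = 0.0903
D = 0.66·(6.45×10^-4 + 0.0903)^0.04 = 0.5997 m = 600 mm
Check: V = 1.18 m/s, Re = 5.94×10^5, f = 0.01275, h_f = 2.70 m ≈ 2.88 m ✓

D ≈ 600 mm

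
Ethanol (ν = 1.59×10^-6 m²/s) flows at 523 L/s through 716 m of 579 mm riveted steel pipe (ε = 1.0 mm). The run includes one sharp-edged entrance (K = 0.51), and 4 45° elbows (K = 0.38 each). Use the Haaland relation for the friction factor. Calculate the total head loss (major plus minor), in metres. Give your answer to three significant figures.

V = 4Q/(πD²) = 1.986 m/s; V²/2g = 0.2011 m
Re = 7.23×10^5, ε/D = 0.00173 → f = 0.02283 (Haaland)
Major: h_f = f(L/D)·V²/2g = 0.02283·1237·0.2011 = 5.677 m
Minor: ΣK = 2.03; h_m = ΣK·V²/2g = 0.4082 m
Total H_L = 5.677 + 0.4082 = 6.085 m

H_L ≈ 6.08 m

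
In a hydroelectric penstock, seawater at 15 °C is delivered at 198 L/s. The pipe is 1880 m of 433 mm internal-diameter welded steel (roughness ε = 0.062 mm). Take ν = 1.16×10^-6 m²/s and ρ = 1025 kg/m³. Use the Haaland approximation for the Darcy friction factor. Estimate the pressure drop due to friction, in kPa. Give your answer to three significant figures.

Δp ≈ 59.2 kPa

V = 4Q/(πD²) = 4·0.198/(π·0.433²) = 1.345 m/s
Re = VD/ν = 1.345·0.433/1.16×10^-6 = 5.02×10^5 → turbulent
ε/D = 0.062/433 = 1.43×10^-4
Haaland: f = 0.01472
h_f = f(L/D)V²/(2g) = 0.01472·(1880/0.433)·1.345²/(2·9.81) = 5.891 m
Δp = ρg·h_f = 1025·9.81·5.891 = 59.24 kPa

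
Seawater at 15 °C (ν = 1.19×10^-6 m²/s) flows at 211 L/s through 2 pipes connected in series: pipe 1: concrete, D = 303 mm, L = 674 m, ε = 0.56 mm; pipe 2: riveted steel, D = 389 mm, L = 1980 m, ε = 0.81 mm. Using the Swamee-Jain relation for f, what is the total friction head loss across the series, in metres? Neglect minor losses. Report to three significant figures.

Pipe 1: V = 2.926 m/s, Re = 7.45×10^5, ε/D = 0.00185, f = 0.02329, h_1 = f(L/D)V²/2g = 22.61 m
Pipe 2: V = 1.775 m/s, Re = 5.80×10^5, ε/D = 0.00208, f = 0.02408, h_2 = f(L/D)V²/2g = 19.69 m
Series → Q common, losses add: H = Σh = 42.30 m

H ≈ 42.3 m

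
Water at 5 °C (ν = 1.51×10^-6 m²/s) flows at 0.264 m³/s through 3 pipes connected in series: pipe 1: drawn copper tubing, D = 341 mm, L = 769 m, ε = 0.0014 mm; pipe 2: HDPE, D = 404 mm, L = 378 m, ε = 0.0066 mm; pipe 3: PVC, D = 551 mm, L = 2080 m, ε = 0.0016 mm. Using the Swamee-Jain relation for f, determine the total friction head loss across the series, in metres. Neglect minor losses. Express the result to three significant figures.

Pipe 1: V = 2.891 m/s, Re = 6.53×10^5, ε/D = 4.11×10^-6, f = 0.01257, h_1 = f(L/D)V²/2g = 12.07 m
Pipe 2: V = 2.059 m/s, Re = 5.51×10^5, ε/D = 1.63×10^-5, f = 0.01314, h_2 = f(L/D)V²/2g = 2.658 m
Pipe 3: V = 1.107 m/s, Re = 4.04×10^5, ε/D = 2.90×10^-6, f = 0.01365, h_3 = f(L/D)V²/2g = 3.218 m
Series → Q common, losses add: H = Σh = 17.95 m

H ≈ 17.9 m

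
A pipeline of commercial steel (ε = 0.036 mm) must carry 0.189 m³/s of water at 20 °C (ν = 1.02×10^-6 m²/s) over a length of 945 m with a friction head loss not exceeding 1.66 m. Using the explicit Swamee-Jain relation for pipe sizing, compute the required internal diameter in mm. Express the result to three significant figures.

D ≈ 479 mm

Swamee-Jain (Type III): D = 0.66·[ε^1.25·(LQ²/(gh_f))^4.75 + ν·Q^9.4·(L/(gh_f))^5.2]^0.04
LQ²/(gh_f) = 2.073; L/(gh_f) = 58.03
Term 1 = ε^1.25·(…)^4.75 = 8.89×10^-5; Term 2 = ν·Q^9.4·(…)^5.2 = 2.39×10^-4
D = 0.66·(8.89×10^-5 + 2.39×10^-4)^0.04 = 0.4788 m = 479 mm
Check: V = 1.05 m/s, Re = 4.93×10^5, f = 0.01419, h_f = 1.57 m ≈ 1.66 m ✓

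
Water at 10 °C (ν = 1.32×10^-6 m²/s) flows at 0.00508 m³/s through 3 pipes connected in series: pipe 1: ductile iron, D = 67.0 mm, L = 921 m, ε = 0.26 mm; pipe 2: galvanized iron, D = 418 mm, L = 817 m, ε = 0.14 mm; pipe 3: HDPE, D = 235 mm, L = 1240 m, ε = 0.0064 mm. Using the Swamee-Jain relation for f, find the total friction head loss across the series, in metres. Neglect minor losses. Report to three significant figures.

Pipe 1: V = 1.441 m/s, Re = 7.31×10^4, ε/D = 0.00388, f = 0.02994, h_1 = f(L/D)V²/2g = 43.55 m
Pipe 2: V = 0.03702 m/s, Re = 1.17×10^4, ε/D = 3.35×10^-4, f = 0.03029, h_2 = f(L/D)V²/2g = 0.004135 m
Pipe 3: V = 0.1171 m/s, Re = 2.09×10^4, ε/D = 2.72×10^-5, f = 0.02562, h_3 = f(L/D)V²/2g = 0.09450 m
Series → Q common, losses add: H = Σh = 43.65 m

H ≈ 43.6 m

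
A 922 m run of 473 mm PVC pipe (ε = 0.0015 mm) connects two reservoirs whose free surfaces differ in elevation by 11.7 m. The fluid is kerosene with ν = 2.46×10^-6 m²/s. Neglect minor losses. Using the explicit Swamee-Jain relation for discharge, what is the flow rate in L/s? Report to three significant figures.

Swamee-Jain (Type II): Q = -0.965·√(gD⁵h_f/L)·ln[ε/(3.7D) + √(3.17ν²L/(gD³h_f))]
√(gD⁵h_f/L) = √(9.81·0.473⁵·11.7/922) = 0.05429
ε/(3.7D) = 8.57×10^-7; √(3.17ν²L/(gD³h_f)) = 3.82×10^-5
Q = -0.965·0.05429·ln(3.902×10^-5) = 0.5318 m³/s
Check: V = 3.03 m/s, Re = 5.82×10^5, f = 0.01280, h_f = 11.6 m ≈ 11.7 m ✓

Q ≈ 532 L/s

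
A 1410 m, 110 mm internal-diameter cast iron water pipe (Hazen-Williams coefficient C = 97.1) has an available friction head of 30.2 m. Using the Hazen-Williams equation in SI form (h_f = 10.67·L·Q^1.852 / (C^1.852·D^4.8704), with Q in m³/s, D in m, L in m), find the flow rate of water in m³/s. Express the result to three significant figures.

Rearranging: Q = [h_f·C^1.852·D^4.8704 / (10.67·L)]^(1/1.852)
Q = [30.2·97.1^1.852·0.110^4.8704 / (10.67·1410)]^0.540 = 0.01023 m³/s

Q ≈ 0.0102 m³/s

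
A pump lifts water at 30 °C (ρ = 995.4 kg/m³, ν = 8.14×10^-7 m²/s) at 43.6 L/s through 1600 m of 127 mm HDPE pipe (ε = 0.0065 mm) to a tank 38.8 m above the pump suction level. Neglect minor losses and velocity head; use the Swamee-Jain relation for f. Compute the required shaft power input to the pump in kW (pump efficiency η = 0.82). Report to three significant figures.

P_shaft ≈ 74.3 kW

V = 4Q/(πD²) = 3.442 m/s; Re = 5.37×10^5; ε/D = 5.12×10^-5; f = 0.01372
h_f = f(L/D)V²/2g = 104.3 m
Total head H = z + h_f = 38.8 + 104.3 = 143.1 m
P_hyd = ρgQH = 995.4·9.81·0.0436·143.1 = 60.94 kW
P_shaft = P_hyd/η = 60.94/0.82 = 74.32 kW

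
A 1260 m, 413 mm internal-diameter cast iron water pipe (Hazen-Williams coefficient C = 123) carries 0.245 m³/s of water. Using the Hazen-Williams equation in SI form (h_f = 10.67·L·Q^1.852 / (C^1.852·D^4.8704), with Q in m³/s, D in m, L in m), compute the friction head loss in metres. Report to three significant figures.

h_f ≈ 9.94 m

h_f = 10.67·1260·0.245^1.852 / (123^1.852·0.413^4.8704) = 9.937 m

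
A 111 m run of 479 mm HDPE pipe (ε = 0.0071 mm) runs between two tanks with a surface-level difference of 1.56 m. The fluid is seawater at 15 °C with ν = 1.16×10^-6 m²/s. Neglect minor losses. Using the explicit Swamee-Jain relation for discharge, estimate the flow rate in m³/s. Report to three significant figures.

Swamee-Jain (Type II): Q = -0.965·√(gD⁵h_f/L)·ln[ε/(3.7D) + √(3.17ν²L/(gD³h_f))]
√(gD⁵h_f/L) = √(9.81·0.479⁵·1.56/111) = 0.05896
ε/(3.7D) = 4.01×10^-6; √(3.17ν²L/(gD³h_f)) = 1.68×10^-5
Q = -0.965·0.05896·ln(2.078×10^-5) = 0.6134 m³/s
Check: V = 3.40 m/s, Re = 1.41×10^6, f = 0.01141, h_f = 1.56 m ≈ 1.56 m ✓

Q ≈ 0.613 m³/s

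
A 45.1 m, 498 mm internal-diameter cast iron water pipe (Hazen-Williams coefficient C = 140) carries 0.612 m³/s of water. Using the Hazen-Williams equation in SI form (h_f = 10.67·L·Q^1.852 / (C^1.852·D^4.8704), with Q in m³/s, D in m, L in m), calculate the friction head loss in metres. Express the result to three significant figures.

h_f ≈ 0.613 m

h_f = 10.67·45.1·0.612^1.852 / (140^1.852·0.498^4.8704) = 0.6129 m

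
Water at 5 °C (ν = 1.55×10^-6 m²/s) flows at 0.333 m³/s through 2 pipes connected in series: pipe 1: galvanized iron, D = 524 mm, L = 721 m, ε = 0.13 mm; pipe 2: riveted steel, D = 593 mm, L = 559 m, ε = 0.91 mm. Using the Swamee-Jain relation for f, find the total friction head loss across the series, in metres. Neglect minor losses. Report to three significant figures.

Pipe 1: V = 1.544 m/s, Re = 5.22×10^5, ε/D = 2.48×10^-4, f = 0.01589, h_1 = f(L/D)V²/2g = 2.657 m
Pipe 2: V = 1.206 m/s, Re = 4.61×10^5, ε/D = 0.00153, f = 0.02245, h_2 = f(L/D)V²/2g = 1.568 m
Series → Q common, losses add: H = Σh = 4.226 m

H ≈ 4.23 m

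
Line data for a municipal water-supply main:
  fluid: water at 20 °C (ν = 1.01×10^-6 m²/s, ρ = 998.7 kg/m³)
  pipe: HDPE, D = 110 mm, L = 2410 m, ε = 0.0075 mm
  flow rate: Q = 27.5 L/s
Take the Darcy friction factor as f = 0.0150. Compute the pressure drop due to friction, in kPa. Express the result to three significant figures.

V = 4Q/(πD²) = 4·0.0275/(π·0.110²) = 2.894 m/s
h_f = f(L/D)V²/(2g) = 0.01500·(2410/0.110)·2.894²/(2·9.81) = 140.3 m
Δp = ρg·h_f = 998.7·9.81·140.3 = 1374 kPa

Δp ≈ 1370 kPa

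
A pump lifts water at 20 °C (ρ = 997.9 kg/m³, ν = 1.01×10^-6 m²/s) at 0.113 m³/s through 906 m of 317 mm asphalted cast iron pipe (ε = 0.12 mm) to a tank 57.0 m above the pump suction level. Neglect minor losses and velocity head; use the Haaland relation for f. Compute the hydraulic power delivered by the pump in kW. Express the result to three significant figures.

P_hyd ≈ 68.6 kW

V = 4Q/(πD²) = 1.432 m/s; Re = 4.49×10^5; ε/D = 3.79×10^-4; f = 0.01686
h_f = f(L/D)V²/2g = 5.033 m
Total head H = z + h_f = 57.0 + 5.033 = 62.03 m
P_hyd = ρgQH = 997.9·9.81·0.113·62.03 = 68.62 kW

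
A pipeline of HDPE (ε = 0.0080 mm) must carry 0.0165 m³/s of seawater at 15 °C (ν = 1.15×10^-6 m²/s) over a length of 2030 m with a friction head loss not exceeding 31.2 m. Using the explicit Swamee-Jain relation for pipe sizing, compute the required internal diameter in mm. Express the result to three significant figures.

D ≈ 121 mm

Swamee-Jain (Type III): D = 0.66·[ε^1.25·(LQ²/(gh_f))^4.75 + ν·Q^9.4·(L/(gh_f))^5.2]^0.04
LQ²/(gh_f) = 0.001806; L/(gh_f) = 6.632
Term 1 = ε^1.25·(…)^4.75 = 3.96×10^-20; Term 2 = ν·Q^9.4·(…)^5.2 = 3.78×10^-19
D = 0.66·(3.96×10^-20 + 3.78×10^-19)^0.04 = 0.1214 m = 121 mm
Check: V = 1.42 m/s, Re = 1.50×10^5, f = 0.01693, h_f = 29.3 m ≈ 31.2 m ✓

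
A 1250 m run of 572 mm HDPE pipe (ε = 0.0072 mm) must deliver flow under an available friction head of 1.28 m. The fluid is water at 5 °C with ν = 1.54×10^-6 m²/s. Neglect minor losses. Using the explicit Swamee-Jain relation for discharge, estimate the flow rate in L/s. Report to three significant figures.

Q ≈ 230 L/s

Swamee-Jain (Type II): Q = -0.965·√(gD⁵h_f/L)·ln[ε/(3.7D) + √(3.17ν²L/(gD³h_f))]
√(gD⁵h_f/L) = √(9.81·0.572⁵·1.28/1250) = 0.02480
ε/(3.7D) = 3.40×10^-6; √(3.17ν²L/(gD³h_f)) = 6.32×10^-5
Q = -0.965·0.02480·ln(6.664×10^-5) = 0.2301 m³/s
Check: V = 0.896 m/s, Re = 3.33×10^5, f = 0.01426, h_f = 1.27 m ≈ 1.28 m ✓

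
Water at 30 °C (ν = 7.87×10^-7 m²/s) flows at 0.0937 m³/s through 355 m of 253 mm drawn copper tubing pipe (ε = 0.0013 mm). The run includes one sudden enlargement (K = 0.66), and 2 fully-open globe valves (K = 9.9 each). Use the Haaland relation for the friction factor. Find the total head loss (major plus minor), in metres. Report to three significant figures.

H_L ≈ 6.78 m

V = 4Q/(πD²) = 1.864 m/s; V²/2g = 0.1771 m
Re = 5.99×10^5, ε/D = 5.14×10^-6 → f = 0.01271 (Haaland)
Major: h_f = f(L/D)·V²/2g = 0.01271·1403·0.1771 = 3.159 m
Minor: ΣK = 20.5; h_m = ΣK·V²/2g = 3.623 m
Total H_L = 3.159 + 3.623 = 6.781 m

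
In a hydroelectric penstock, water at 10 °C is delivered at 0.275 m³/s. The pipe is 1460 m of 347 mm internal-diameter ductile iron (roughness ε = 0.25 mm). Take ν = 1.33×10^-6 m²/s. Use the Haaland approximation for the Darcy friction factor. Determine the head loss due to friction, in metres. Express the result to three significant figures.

V = 4Q/(πD²) = 4·0.275/(π·0.347²) = 2.908 m/s
Re = VD/ν = 2.908·0.347/1.33×10^-6 = 7.59×10^5 → turbulent
ε/D = 0.25/347 = 7.20×10^-4
Haaland: f = 0.01863
h_f = f(L/D)V²/(2g) = 0.01863·(1460/0.347)·2.908²/(2·9.81) = 33.79 m

h_f ≈ 33.8 m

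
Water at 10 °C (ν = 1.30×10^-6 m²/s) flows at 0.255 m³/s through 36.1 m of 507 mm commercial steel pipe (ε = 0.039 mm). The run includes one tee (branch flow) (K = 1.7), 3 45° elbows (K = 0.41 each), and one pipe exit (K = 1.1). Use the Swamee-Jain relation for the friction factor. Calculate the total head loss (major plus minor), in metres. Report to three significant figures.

H_L ≈ 0.410 m

V = 4Q/(πD²) = 1.263 m/s; V²/2g = 0.08131 m
Re = 4.93×10^5, ε/D = 7.69×10^-5 → f = 0.01421 (Swamee-Jain)
Major: h_f = f(L/D)·V²/2g = 0.01421·71.20·0.08131 = 0.08230 m
Minor: ΣK = 4.03; h_m = ΣK·V²/2g = 0.3277 m
Total H_L = 0.08230 + 0.3277 = 0.4100 m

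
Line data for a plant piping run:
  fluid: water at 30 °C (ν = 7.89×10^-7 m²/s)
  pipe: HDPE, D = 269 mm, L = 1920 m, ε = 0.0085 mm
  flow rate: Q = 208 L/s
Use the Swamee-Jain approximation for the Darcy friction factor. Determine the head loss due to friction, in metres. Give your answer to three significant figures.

V = 4Q/(πD²) = 4·0.208/(π·0.269²) = 3.660 m/s
Re = VD/ν = 3.660·0.269/7.89×10^-7 = 1.25×10^6 → turbulent
ε/D = 0.0085/269 = 3.16×10^-5
Swamee-Jain: f = 0.01200
h_f = f(L/D)V²/(2g) = 0.01200·(1920/0.269)·3.660²/(2·9.81) = 58.47 m

h_f ≈ 58.5 m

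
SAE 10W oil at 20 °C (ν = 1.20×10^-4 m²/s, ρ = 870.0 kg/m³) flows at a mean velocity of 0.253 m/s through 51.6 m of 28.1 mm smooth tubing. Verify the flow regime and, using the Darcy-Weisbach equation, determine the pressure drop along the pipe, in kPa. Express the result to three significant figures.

Re = VD/ν = 0.253·0.02810/1.20×10^-4 = 59.2 → laminar (Re < 2300)
f = 64/Re = 1.080
h_f = f(L/D)V²/(2g) = 1.080·(51.6/0.02810)·0.253²/(2·9.81) = 6.472 m
Δp = ρg·h_f = 870.0·9.81·6.472 = 55.23 kPa

Δp ≈ 55.2 kPa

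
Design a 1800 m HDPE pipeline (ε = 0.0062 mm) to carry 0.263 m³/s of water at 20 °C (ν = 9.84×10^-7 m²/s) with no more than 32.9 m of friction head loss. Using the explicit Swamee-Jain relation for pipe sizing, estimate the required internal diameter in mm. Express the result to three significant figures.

D ≈ 330 mm

Swamee-Jain (Type III): D = 0.66·[ε^1.25·(LQ²/(gh_f))^4.75 + ν·Q^9.4·(L/(gh_f))^5.2]^0.04
LQ²/(gh_f) = 0.3858; L/(gh_f) = 5.577
Term 1 = ε^1.25·(…)^4.75 = 3.35×10^-9; Term 2 = ν·Q^9.4·(…)^5.2 = 2.64×10^-8
D = 0.66·(3.35×10^-9 + 2.64×10^-8)^0.04 = 0.3300 m = 330 mm
Check: V = 3.08 m/s, Re = 1.03×10^6, f = 0.01200, h_f = 31.6 m ≈ 32.9 m ✓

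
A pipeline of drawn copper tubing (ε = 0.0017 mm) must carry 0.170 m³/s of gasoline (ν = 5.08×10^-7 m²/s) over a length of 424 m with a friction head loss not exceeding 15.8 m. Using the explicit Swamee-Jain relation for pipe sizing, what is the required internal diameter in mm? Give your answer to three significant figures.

D ≈ 235 mm

Swamee-Jain (Type III): D = 0.66·[ε^1.25·(LQ²/(gh_f))^4.75 + ν·Q^9.4·(L/(gh_f))^5.2]^0.04
LQ²/(gh_f) = 0.07906; L/(gh_f) = 2.736
Term 1 = ε^1.25·(…)^4.75 = 3.57×10^-13; Term 2 = ν·Q^9.4·(…)^5.2 = 5.56×10^-12
D = 0.66·(3.57×10^-13 + 5.56×10^-12)^0.04 = 0.2346 m = 235 mm
Check: V = 3.93 m/s, Re = 1.82×10^6, f = 0.01078, h_f = 15.3 m ≈ 15.8 m ✓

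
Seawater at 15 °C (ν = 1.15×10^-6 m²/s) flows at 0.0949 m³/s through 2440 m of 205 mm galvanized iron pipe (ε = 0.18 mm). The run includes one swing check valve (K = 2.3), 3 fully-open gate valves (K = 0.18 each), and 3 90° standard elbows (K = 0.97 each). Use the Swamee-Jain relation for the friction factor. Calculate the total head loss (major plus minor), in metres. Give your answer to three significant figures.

V = 4Q/(πD²) = 2.875 m/s; V²/2g = 0.4213 m
Re = 5.13×10^5, ε/D = 8.78×10^-4 → f = 0.01979 (Swamee-Jain)
Major: h_f = f(L/D)·V²/2g = 0.01979·11902·0.4213 = 99.24 m
Minor: ΣK = 5.75; h_m = ΣK·V²/2g = 2.423 m
Total H_L = 99.24 + 2.423 = 101.7 m

H_L ≈ 102 m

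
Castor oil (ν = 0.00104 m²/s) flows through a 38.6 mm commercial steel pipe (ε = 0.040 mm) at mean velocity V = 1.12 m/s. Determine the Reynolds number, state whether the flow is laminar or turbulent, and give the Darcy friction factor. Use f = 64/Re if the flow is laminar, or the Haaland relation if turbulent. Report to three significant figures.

Re ≈ 41.6; laminar; f = 64/Re ≈ 1.54

Re = VD/ν = 1.120·0.0386/0.00104 = 41.6
Re < 2300 → laminar → f = 64/Re = 1.540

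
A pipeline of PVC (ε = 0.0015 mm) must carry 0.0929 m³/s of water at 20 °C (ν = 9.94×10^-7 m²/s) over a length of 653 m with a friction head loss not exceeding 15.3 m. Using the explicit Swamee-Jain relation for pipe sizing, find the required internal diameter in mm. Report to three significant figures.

Swamee-Jain (Type III): D = 0.66·[ε^1.25·(LQ²/(gh_f))^4.75 + ν·Q^9.4·(L/(gh_f))^5.2]^0.04
LQ²/(gh_f) = 0.03755; L/(gh_f) = 4.351
Term 1 = ε^1.25·(…)^4.75 = 8.90×10^-15; Term 2 = ν·Q^9.4·(…)^5.2 = 4.14×10^-13
D = 0.66·(8.90×10^-15 + 4.14×10^-13)^0.04 = 0.2112 m = 211 mm
Check: V = 2.65 m/s, Re = 5.64×10^5, f = 0.01294, h_f = 14.4 m ≈ 15.3 m ✓

D ≈ 211 mm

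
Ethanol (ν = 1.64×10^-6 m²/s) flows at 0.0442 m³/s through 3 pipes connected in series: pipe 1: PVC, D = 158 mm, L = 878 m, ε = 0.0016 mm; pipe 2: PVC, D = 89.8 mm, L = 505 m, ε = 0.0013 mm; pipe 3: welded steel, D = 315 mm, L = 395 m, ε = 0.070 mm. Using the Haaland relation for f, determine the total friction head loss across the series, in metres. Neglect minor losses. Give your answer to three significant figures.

H ≈ 216 m

Pipe 1: V = 2.254 m/s, Re = 2.17×10^5, ε/D = 1.01×10^-5, f = 0.01532, h_1 = f(L/D)V²/2g = 22.05 m
Pipe 2: V = 6.979 m/s, Re = 3.82×10^5, ε/D = 1.45×10^-5, f = 0.01385, h_2 = f(L/D)V²/2g = 193.4 m
Pipe 3: V = 0.5672 m/s, Re = 1.09×10^5, ε/D = 2.22×10^-4, f = 0.01858, h_3 = f(L/D)V²/2g = 0.3820 m
Series → Q common, losses add: H = Σh = 215.8 m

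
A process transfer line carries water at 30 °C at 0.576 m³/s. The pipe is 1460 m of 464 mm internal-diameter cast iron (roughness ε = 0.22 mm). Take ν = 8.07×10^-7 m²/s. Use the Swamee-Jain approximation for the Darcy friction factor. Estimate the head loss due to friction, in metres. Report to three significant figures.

V = 4Q/(πD²) = 4·0.576/(π·0.464²) = 3.406 m/s
Re = VD/ν = 3.406·0.464/8.07×10^-7 = 1.96×10^6 → turbulent
ε/D = 0.22/464 = 4.74×10^-4
Swamee-Jain: f = 0.01685
h_f = f(L/D)V²/(2g) = 0.01685·(1460/0.464)·3.406²/(2·9.81) = 31.36 m

h_f ≈ 31.4 m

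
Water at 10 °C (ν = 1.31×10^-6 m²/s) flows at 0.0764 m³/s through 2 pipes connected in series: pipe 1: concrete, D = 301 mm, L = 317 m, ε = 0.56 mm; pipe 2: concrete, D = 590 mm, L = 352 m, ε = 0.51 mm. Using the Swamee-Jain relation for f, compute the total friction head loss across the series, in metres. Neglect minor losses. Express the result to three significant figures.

Pipe 1: V = 1.074 m/s, Re = 2.47×10^5, ε/D = 0.00186, f = 0.02390, h_1 = f(L/D)V²/2g = 1.479 m
Pipe 2: V = 0.2794 m/s, Re = 1.26×10^5, ε/D = 8.64×10^-4, f = 0.02139, h_2 = f(L/D)V²/2g = 0.05079 m
Series → Q common, losses add: H = Σh = 1.530 m

H ≈ 1.53 m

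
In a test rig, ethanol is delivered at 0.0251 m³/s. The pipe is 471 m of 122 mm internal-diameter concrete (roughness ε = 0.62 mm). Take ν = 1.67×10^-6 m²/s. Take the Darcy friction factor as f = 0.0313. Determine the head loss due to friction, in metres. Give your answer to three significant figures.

V = 4Q/(πD²) = 4·0.0251/(π·0.122²) = 2.147 m/s
h_f = f(L/D)V²/(2g) = 0.03130·(471/0.122)·2.147²/(2·9.81) = 28.39 m

h_f ≈ 28.4 m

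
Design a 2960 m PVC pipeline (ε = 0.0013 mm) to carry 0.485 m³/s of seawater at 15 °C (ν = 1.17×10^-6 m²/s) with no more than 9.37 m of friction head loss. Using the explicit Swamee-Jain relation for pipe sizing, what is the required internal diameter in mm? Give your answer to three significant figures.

D ≈ 600 mm

Swamee-Jain (Type III): D = 0.66·[ε^1.25·(LQ²/(gh_f))^4.75 + ν·Q^9.4·(L/(gh_f))^5.2]^0.04
LQ²/(gh_f) = 7.575; L/(gh_f) = 32.20
Term 1 = ε^1.25·(…)^4.75 = 6.60×10^-4; Term 2 = ν·Q^9.4·(…)^5.2 = 0.0902
D = 0.66·(6.60×10^-4 + 0.0902)^0.04 = 0.5996 m = 600 mm
Check: V = 1.72 m/s, Re = 8.80×10^5, f = 0.01191, h_f = 8.84 m ≈ 9.37 m ✓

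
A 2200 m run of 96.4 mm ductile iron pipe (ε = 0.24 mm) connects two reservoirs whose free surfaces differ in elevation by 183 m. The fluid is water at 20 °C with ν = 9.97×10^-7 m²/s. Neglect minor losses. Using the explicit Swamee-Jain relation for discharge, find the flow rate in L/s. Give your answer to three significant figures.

Q ≈ 18.1 L/s

Swamee-Jain (Type II): Q = -0.965·√(gD⁵h_f/L)·ln[ε/(3.7D) + √(3.17ν²L/(gD³h_f))]
√(gD⁵h_f/L) = √(9.81·0.0964⁵·183/2200) = 0.002606
ε/(3.7D) = 6.73×10^-4; √(3.17ν²L/(gD³h_f)) = 6.57×10^-5
Q = -0.965·0.002606·ln(7.385×10^-4) = 0.01814 m³/s
Check: V = 2.48 m/s, Re = 2.40×10^5, f = 0.02565, h_f = 184 m ≈ 183 m ✓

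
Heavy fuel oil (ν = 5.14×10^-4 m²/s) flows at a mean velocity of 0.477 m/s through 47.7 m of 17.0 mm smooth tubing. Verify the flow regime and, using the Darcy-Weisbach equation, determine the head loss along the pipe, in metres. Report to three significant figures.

h_f ≈ 132 m

Re = VD/ν = 0.477·0.01700/5.14×10^-4 = 15.8 → laminar (Re < 2300)
f = 64/Re = 4.057
h_f = f(L/D)V²/(2g) = 4.057·(47.7/0.01700)·0.477²/(2·9.81) = 132.0 m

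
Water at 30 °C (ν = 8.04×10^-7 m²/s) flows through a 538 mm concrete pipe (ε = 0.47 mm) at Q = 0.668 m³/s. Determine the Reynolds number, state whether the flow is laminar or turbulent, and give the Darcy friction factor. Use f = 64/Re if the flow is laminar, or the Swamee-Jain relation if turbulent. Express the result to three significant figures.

V = 4Q/(πD²) = 2.938 m/s
Re = VD/ν = 2.938·0.538/8.04×10^-7 = 1.97×10^6
Re > 4000 → turbulent; ε/D = 8.74×10^-4
Swamee-Jain: f = 0.01924

Re ≈ 1.97×10^6; turbulent; f ≈ 0.0192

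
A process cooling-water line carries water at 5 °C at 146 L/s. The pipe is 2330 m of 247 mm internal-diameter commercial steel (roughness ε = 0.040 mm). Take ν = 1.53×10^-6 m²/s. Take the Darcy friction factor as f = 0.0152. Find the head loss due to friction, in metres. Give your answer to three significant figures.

h_f ≈ 67.8 m

V = 4Q/(πD²) = 4·0.146/(π·0.247²) = 3.047 m/s
h_f = f(L/D)V²/(2g) = 0.01520·(2330/0.247)·3.047²/(2·9.81) = 67.85 m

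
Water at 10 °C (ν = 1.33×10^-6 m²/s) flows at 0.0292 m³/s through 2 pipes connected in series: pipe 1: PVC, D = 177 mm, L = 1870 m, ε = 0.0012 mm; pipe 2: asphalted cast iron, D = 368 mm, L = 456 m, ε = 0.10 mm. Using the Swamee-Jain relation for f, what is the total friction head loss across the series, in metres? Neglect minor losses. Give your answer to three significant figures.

Pipe 1: V = 1.187 m/s, Re = 1.58×10^5, ε/D = 6.78×10^-6, f = 0.01633, h_1 = f(L/D)V²/2g = 12.38 m
Pipe 2: V = 0.2745 m/s, Re = 7.60×10^4, ε/D = 2.72×10^-4, f = 0.02024, h_2 = f(L/D)V²/2g = 0.09635 m
Series → Q common, losses add: H = Σh = 12.48 m

H ≈ 12.5 m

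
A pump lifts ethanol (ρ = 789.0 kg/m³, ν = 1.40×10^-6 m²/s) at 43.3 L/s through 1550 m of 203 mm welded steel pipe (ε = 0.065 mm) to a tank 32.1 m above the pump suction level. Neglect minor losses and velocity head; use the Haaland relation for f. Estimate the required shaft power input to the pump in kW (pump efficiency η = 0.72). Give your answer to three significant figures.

P_shaft ≈ 20.7 kW

V = 4Q/(πD²) = 1.338 m/s; Re = 1.94×10^5; ε/D = 3.20×10^-4; f = 0.01769
h_f = f(L/D)V²/2g = 12.32 m
Total head H = z + h_f = 32.1 + 12.32 = 44.42 m
P_hyd = ρgQH = 789.0·9.81·0.0433·44.42 = 14.89 kW
P_shaft = P_hyd/η = 14.89/0.72 = 20.68 kW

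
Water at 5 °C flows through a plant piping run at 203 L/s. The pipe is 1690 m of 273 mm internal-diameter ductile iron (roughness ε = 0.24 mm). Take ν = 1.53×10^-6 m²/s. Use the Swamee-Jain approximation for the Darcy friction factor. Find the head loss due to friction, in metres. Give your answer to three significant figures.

h_f ≈ 74.7 m

V = 4Q/(πD²) = 4·0.203/(π·0.273²) = 3.468 m/s
Re = VD/ν = 3.468·0.273/1.53×10^-6 = 6.19×10^5 → turbulent
ε/D = 0.24/273 = 8.79×10^-4
Swamee-Jain: f = 0.01968
h_f = f(L/D)V²/(2g) = 0.01968·(1690/0.273)·3.468²/(2·9.81) = 74.68 m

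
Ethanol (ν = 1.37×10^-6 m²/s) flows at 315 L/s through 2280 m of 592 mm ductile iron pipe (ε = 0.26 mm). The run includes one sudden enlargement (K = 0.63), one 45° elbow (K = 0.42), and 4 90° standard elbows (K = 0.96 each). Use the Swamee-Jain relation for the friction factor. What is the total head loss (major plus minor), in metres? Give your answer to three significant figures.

V = 4Q/(πD²) = 1.144 m/s; V²/2g = 0.06675 m
Re = 4.95×10^5, ε/D = 4.39×10^-4 → f = 0.01739 (Swamee-Jain)
Major: h_f = f(L/D)·V²/2g = 0.01739·3851·0.06675 = 4.472 m
Minor: ΣK = 4.89; h_m = ΣK·V²/2g = 0.3264 m
Total H_L = 4.472 + 0.3264 = 4.798 m

H_L ≈ 4.80 m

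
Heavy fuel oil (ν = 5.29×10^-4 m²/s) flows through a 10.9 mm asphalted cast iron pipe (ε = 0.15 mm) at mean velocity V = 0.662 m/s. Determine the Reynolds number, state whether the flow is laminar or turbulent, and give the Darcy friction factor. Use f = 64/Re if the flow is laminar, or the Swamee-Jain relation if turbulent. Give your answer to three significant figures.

Re ≈ 13.6; laminar; f = 64/Re ≈ 4.69

Re = VD/ν = 0.6620·0.0109/5.29×10^-4 = 13.6
Re < 2300 → laminar → f = 64/Re = 4.692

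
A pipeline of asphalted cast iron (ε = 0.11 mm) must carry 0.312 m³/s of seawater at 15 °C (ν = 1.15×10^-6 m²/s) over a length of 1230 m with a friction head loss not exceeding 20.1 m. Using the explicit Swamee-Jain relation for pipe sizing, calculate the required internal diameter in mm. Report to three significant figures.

D ≈ 384 mm

Swamee-Jain (Type III): D = 0.66·[ε^1.25·(LQ²/(gh_f))^4.75 + ν·Q^9.4·(L/(gh_f))^5.2]^0.04
LQ²/(gh_f) = 0.6072; L/(gh_f) = 6.238
Term 1 = ε^1.25·(…)^4.75 = 1.05×10^-6; Term 2 = ν·Q^9.4·(…)^5.2 = 2.75×10^-7
D = 0.66·(1.05×10^-6 + 2.75×10^-7)^0.04 = 0.3841 m = 384 mm
Check: V = 2.69 m/s, Re = 8.99×10^5, f = 0.01571, h_f = 18.6 m ≈ 20.1 m ✓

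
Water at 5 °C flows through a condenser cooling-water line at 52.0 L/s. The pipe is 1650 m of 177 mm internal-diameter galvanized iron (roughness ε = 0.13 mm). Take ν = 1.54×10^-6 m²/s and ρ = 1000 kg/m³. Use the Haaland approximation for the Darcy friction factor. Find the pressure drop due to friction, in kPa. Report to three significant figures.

V = 4Q/(πD²) = 4·0.0520/(π·0.177²) = 2.113 m/s
Re = VD/ν = 2.113·0.177/1.54×10^-6 = 2.43×10^5 → turbulent
ε/D = 0.13/177 = 7.34×10^-4
Haaland: f = 0.01954
h_f = f(L/D)V²/(2g) = 0.01954·(1650/0.177)·2.113²/(2·9.81) = 41.47 m
Δp = ρg·h_f = 1000·9.81·41.47 = 406.8 kPa

Δp ≈ 407 kPa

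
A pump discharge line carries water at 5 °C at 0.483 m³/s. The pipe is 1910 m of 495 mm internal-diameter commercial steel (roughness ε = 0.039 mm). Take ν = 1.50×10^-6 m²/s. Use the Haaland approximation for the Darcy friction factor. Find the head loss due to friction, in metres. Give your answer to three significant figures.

h_f ≈ 16.4 m

V = 4Q/(πD²) = 4·0.483/(π·0.495²) = 2.510 m/s
Re = VD/ν = 2.510·0.495/1.50×10^-6 = 8.28×10^5 → turbulent
ε/D = 0.039/495 = 7.88×10^-5
Haaland: f = 0.01324
h_f = f(L/D)V²/(2g) = 0.01324·(1910/0.495)·2.510²/(2·9.81) = 16.40 m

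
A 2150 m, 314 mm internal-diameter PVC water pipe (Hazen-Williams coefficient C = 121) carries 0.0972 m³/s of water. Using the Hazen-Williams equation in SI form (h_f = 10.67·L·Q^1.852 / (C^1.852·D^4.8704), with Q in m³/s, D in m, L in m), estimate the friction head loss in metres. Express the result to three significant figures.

h_f ≈ 12.0 m

h_f = 10.67·2150·0.0972^1.852 / (121^1.852·0.314^4.8704) = 11.98 m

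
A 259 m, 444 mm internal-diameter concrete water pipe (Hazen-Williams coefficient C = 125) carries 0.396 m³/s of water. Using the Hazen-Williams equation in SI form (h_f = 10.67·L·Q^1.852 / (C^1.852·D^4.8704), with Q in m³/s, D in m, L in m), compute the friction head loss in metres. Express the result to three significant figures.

h_f = 10.67·259·0.396^1.852 / (125^1.852·0.444^4.8704) = 3.391 m

h_f ≈ 3.39 m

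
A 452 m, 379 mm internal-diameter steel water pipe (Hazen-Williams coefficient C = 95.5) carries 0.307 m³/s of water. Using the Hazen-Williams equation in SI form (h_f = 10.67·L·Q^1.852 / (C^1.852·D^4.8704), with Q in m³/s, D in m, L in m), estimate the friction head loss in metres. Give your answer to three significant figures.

h_f ≈ 13.1 m

h_f = 10.67·452·0.307^1.852 / (95.5^1.852·0.379^4.8704) = 13.14 m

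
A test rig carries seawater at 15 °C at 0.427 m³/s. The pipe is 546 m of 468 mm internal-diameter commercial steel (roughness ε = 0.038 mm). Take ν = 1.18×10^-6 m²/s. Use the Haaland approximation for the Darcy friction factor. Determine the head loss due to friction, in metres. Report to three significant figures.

h_f ≈ 4.78 m

V = 4Q/(πD²) = 4·0.427/(π·0.468²) = 2.482 m/s
Re = VD/ν = 2.482·0.468/1.18×10^-6 = 9.84×10^5 → turbulent
ε/D = 0.038/468 = 8.12×10^-5
Haaland: f = 0.01306
h_f = f(L/D)V²/(2g) = 0.01306·(546/0.468)·2.482²/(2·9.81) = 4.784 m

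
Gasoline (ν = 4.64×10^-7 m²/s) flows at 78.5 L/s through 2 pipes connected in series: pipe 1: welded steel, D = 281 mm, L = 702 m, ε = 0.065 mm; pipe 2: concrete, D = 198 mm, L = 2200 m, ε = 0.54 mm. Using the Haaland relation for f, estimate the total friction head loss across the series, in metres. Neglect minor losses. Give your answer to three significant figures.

H ≈ 97.5 m

Pipe 1: V = 1.266 m/s, Re = 7.67×10^5, ε/D = 2.31×10^-4, f = 0.01514, h_1 = f(L/D)V²/2g = 3.089 m
Pipe 2: V = 2.549 m/s, Re = 1.09×10^6, ε/D = 0.00273, f = 0.02565, h_2 = f(L/D)V²/2g = 94.41 m
Series → Q common, losses add: H = Σh = 97.50 m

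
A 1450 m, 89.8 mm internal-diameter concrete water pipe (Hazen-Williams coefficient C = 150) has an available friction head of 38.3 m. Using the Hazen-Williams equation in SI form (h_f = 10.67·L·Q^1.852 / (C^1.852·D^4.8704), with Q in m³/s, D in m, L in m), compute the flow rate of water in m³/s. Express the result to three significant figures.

Q ≈ 0.0104 m³/s

Rearranging: Q = [h_f·C^1.852·D^4.8704 / (10.67·L)]^(1/1.852)
Q = [38.3·150^1.852·0.0898^4.8704 / (10.67·1450)]^0.540 = 0.01038 m³/s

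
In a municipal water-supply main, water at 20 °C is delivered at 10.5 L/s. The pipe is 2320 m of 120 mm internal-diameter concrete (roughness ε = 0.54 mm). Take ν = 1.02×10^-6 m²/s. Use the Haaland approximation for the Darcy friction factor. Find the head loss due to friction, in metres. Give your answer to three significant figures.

V = 4Q/(πD²) = 4·0.0105/(π·0.120²) = 0.9284 m/s
Re = VD/ν = 0.9284·0.120/1.02×10^-6 = 1.09×10^5 → turbulent
ε/D = 0.54/120 = 0.00450
Haaland: f = 0.03031
h_f = f(L/D)V²/(2g) = 0.03031·(2320/0.120)·0.9284²/(2·9.81) = 25.75 m

h_f ≈ 25.7 m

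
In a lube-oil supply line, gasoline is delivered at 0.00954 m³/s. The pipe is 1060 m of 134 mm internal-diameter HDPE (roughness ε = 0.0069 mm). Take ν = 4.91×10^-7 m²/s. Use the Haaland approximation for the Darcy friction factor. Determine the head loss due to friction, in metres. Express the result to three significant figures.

h_f ≈ 2.96 m

V = 4Q/(πD²) = 4·0.00954/(π·0.134²) = 0.6765 m/s
Re = VD/ν = 0.6765·0.134/4.91×10^-7 = 1.85×10^5 → turbulent
ε/D = 0.0069/134 = 5.15×10^-5
Haaland: f = 0.01607
h_f = f(L/D)V²/(2g) = 0.01607·(1060/0.134)·0.6765²/(2·9.81) = 2.965 m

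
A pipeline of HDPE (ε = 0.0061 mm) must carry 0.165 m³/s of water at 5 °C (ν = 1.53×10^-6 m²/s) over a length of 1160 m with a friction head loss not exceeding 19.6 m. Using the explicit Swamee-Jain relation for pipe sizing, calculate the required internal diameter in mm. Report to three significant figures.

Swamee-Jain (Type III): D = 0.66·[ε^1.25·(LQ²/(gh_f))^4.75 + ν·Q^9.4·(L/(gh_f))^5.2]^0.04
LQ²/(gh_f) = 0.1642; L/(gh_f) = 6.033
Term 1 = ε^1.25·(…)^4.75 = 5.69×10^-11; Term 2 = ν·Q^9.4·(…)^5.2 = 7.72×10^-10
D = 0.66·(5.69×10^-11 + 7.72×10^-10)^0.04 = 0.2860 m = 286 mm
Check: V = 2.57 m/s, Re = 4.80×10^5, f = 0.01351, h_f = 18.4 m ≈ 19.6 m ✓

D ≈ 286 mm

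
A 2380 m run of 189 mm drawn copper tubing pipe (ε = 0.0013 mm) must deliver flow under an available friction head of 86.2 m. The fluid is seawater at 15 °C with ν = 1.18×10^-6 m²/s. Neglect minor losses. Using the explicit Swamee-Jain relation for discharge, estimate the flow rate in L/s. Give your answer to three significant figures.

Q ≈ 89.5 L/s

Swamee-Jain (Type II): Q = -0.965·√(gD⁵h_f/L)·ln[ε/(3.7D) + √(3.17ν²L/(gD³h_f))]
√(gD⁵h_f/L) = √(9.81·0.189⁵·86.2/2380) = 0.009257
ε/(3.7D) = 1.86×10^-6; √(3.17ν²L/(gD³h_f)) = 4.29×10^-5
Q = -0.965·0.009257·ln(4.476×10^-5) = 0.08945 m³/s
Check: V = 3.19 m/s, Re = 5.11×10^5, f = 0.01315, h_f = 85.8 m ≈ 86.2 m ✓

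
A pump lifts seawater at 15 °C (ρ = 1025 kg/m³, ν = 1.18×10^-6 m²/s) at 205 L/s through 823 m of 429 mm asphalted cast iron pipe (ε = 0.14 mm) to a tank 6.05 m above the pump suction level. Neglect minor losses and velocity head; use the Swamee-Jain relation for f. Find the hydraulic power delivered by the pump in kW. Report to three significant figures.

V = 4Q/(πD²) = 1.418 m/s; Re = 5.16×10^5; ε/D = 3.26×10^-4; f = 0.01655
h_f = f(L/D)V²/2g = 3.254 m
Total head H = z + h_f = 6.05 + 3.254 = 9.304 m
P_hyd = ρgQH = 1025·9.81·0.205·9.304 = 19.18 kW

P_hyd ≈ 19.2 kW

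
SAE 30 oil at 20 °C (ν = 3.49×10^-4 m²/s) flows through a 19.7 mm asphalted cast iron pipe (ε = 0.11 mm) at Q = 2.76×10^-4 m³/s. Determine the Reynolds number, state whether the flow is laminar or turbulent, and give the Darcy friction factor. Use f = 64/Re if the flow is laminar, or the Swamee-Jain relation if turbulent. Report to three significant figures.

V = 4Q/(πD²) = 0.9055 m/s
Re = VD/ν = 0.9055·0.0197/3.49×10^-4 = 51.1
Re < 2300 → laminar → f = 64/Re = 1.252

Re ≈ 51.1; laminar; f = 64/Re ≈ 1.25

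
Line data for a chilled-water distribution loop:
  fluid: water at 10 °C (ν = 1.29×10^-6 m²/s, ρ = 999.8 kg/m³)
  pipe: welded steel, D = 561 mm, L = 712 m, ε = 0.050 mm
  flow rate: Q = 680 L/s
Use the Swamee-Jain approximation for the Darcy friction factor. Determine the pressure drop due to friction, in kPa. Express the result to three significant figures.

Δp ≈ 63.1 kPa

V = 4Q/(πD²) = 4·0.680/(π·0.561²) = 2.751 m/s
Re = VD/ν = 2.751·0.561/1.29×10^-6 = 1.20×10^6 → turbulent
ε/D = 0.050/561 = 8.91×10^-5
Swamee-Jain: f = 0.01314
h_f = f(L/D)V²/(2g) = 0.01314·(712/0.561)·2.751²/(2·9.81) = 6.435 m
Δp = ρg·h_f = 999.8·9.81·6.435 = 63.11 kPa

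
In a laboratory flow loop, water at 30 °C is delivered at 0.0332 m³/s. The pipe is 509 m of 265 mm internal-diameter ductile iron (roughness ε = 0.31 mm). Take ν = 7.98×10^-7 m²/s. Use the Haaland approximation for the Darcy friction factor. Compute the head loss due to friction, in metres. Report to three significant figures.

V = 4Q/(πD²) = 4·0.0332/(π·0.265²) = 0.6019 m/s
Re = VD/ν = 0.6019·0.265/7.98×10^-7 = 2.00×10^5 → turbulent
ε/D = 0.31/265 = 0.00117
Haaland: f = 0.02157
h_f = f(L/D)V²/(2g) = 0.02157·(509/0.265)·0.6019²/(2·9.81) = 0.7650 m

h_f ≈ 0.765 m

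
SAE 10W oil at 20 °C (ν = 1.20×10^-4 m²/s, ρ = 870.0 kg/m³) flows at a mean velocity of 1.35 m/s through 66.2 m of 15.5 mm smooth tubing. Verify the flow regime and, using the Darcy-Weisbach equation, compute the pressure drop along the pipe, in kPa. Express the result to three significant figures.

Re = VD/ν = 1.35·0.01550/1.20×10^-4 = 174 → laminar (Re < 2300)
f = 64/Re = 0.3670
h_f = f(L/D)V²/(2g) = 0.3670·(66.2/0.01550)·1.35²/(2·9.81) = 145.6 m
Δp = ρg·h_f = 870.0·9.81·145.6 = 1243 kPa

Δp ≈ 1240 kPa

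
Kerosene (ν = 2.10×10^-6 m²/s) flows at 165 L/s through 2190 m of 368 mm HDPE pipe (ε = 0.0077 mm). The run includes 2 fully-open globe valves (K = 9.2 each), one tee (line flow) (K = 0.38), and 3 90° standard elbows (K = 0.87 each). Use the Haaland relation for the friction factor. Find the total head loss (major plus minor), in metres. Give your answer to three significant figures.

H_L ≈ 13.4 m

V = 4Q/(πD²) = 1.551 m/s; V²/2g = 0.1227 m
Re = 2.72×10^5, ε/D = 2.09×10^-5 → f = 0.01477 (Haaland)
Major: h_f = f(L/D)·V²/2g = 0.01477·5951·0.1227 = 10.78 m
Minor: ΣK = 21.4; h_m = ΣK·V²/2g = 2.624 m
Total H_L = 10.78 + 2.624 = 13.41 m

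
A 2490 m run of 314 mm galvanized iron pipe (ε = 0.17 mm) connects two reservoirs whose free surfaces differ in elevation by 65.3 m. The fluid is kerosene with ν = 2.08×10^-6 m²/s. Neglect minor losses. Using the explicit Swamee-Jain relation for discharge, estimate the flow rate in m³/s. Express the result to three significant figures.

Q ≈ 0.232 m³/s

Swamee-Jain (Type II): Q = -0.965·√(gD⁵h_f/L)·ln[ε/(3.7D) + √(3.17ν²L/(gD³h_f))]
√(gD⁵h_f/L) = √(9.81·0.314⁵·65.3/2490) = 0.02802
ε/(3.7D) = 1.46×10^-4; √(3.17ν²L/(gD³h_f)) = 4.15×10^-5
Q = -0.965·0.02802·ln(1.878×10^-4) = 0.2320 m³/s
Check: V = 3.00 m/s, Re = 4.52×10^5, f = 0.01812, h_f = 65.7 m ≈ 65.3 m ✓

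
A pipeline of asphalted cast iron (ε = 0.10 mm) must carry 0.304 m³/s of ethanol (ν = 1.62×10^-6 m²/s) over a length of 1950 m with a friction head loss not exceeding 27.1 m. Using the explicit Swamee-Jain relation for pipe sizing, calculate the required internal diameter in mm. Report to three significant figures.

D ≈ 393 mm

Swamee-Jain (Type III): D = 0.66·[ε^1.25·(LQ²/(gh_f))^4.75 + ν·Q^9.4·(L/(gh_f))^5.2]^0.04
LQ²/(gh_f) = 0.6779; L/(gh_f) = 7.335
Term 1 = ε^1.25·(…)^4.75 = 1.58×10^-6; Term 2 = ν·Q^9.4·(…)^5.2 = 7.06×10^-7
D = 0.66·(1.58×10^-6 + 7.06×10^-7)^0.04 = 0.3925 m = 393 mm
Check: V = 2.51 m/s, Re = 6.09×10^5, f = 0.01578, h_f = 25.2 m ≈ 27.1 m ✓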